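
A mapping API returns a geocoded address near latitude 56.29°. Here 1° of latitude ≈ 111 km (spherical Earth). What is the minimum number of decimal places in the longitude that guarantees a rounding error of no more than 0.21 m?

6 decimal places

At 56.29° one degree of longitude covers 111000 × cos 56.29° ≈ 111000 × 0.5550 ≈ 61603.8 m.
With N decimal places the half-ulp bound is 0.5·10⁻ᴺ°, or 0.5·10⁻ᴺ × 61603.8 m on the ground.
Setting 30801.9 × 10⁻ᴺ ≤ 0.21 gives 10ᴺ ≥ 1.467e+05, i.e. N ≥ 5.17.
So 6 decimal places suffice (0.0308 m); 5 would allow up to 0.308 m.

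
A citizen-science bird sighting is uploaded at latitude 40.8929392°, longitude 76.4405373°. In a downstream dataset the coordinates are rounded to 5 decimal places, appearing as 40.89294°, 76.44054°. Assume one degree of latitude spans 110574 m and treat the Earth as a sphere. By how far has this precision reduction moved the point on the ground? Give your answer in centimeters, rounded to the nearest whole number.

Δlat = 40.8929392 − 40.89294 = -0.0000008°; Δlon = 76.4405373 − 76.44054 = -0.0000027°.
N–S: -0.0000008° × 110574 m/° = -0.0884592 m.
East–west at this latitude: -0.0000027° × 110574 × cos 40.8929° ≈ -0.0000027 × 83586.7 = -0.225684 m.
Distance: √(0.0884592² + 0.225684²) ≈ 0.242401 m.
That is 0.242401 m = 24.24 cm.

24 centimeters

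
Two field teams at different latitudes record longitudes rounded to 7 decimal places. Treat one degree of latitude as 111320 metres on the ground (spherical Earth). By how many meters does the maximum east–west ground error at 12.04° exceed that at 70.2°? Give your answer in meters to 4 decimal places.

Rounding to 7 decimal places leaves the longitude within ±5e-08° of the true value.
At 12.04°: 5e-08° × 111320 × cos 12.04° = 5e-08 × 111320 × 0.9780 ≈ 0.0054436 m.
At 70.2°: 5e-08° × 111320 × cos 70.2° = 5e-08 × 111320 × 0.3387 ≈ 0.0018854 m.
Difference: 0.0054436 − 0.0018854 = 0.0035581 m.

0.0036 meters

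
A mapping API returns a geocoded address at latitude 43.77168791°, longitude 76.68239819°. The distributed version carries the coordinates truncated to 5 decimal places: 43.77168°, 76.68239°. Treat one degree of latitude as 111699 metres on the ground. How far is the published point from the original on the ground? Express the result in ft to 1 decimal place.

3.6 ft

Δlat = 43.77168791 − 43.77168 = +0.00000791°; Δlon = 76.68239819 − 76.68239 = +0.00000819°.
North–south shift: 0.00000791 × 111699 = 0.883539 m.
E–W at 43.7717°: 0.00000819° × 111699 × cos 43.7717° = 0.00000819 × 111699 × 0.7221 ≈ 0.66059 m.
Hypotenuse of the two orthogonal shifts: √(0.883539² + 0.66059²) = 1.10319 m.
In feet: 1.10319 m ÷ 0.3048 ≈ 3.6194 ft.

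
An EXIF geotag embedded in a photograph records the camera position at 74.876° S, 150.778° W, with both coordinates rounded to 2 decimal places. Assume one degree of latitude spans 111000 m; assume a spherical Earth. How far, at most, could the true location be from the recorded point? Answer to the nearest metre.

Rounding to 2 decimal places leaves each coordinate within ±0.005° of the true value.
Latitude error → 0.005 × 111000 = 555 m along the meridian.
Longitude error → 0.005 × 111000 × cos 74.876° = 0.005 × 111000 × 0.2609 ≈ 144.804 m.
Worst case both components are at the extreme and orthogonal: √(555² + 144.804²) ≈ 573.579 m.

574 metres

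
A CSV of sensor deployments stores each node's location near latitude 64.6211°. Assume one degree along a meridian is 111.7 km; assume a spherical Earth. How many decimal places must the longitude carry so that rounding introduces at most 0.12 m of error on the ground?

6 decimal places

At 64.6211° one degree of longitude covers 111700 × cos 64.6211° ≈ 111700 × 0.4286 ≈ 47874.9 m.
Rounding to N decimal places gives at most 0.5 × 10⁻ᴺ degrees of error, i.e. 0.5 × 10⁻ᴺ × 47874.9 m.
Need 0.5 × 47874.9 × 10⁻ᴺ ≤ 0.12 → 10⁻ᴺ ≤ 5.013e-06, so N ≥ 5.30.
N = 5 would give 0.239 m (too coarse); N = 6 gives 0.0239 m ≤ 0.12 m.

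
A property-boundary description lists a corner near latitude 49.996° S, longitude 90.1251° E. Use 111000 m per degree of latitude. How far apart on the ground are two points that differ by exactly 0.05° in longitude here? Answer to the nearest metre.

3568 metres

At 49.996° a degree of longitude is 111000 × cos 49.996° ≈ 71355.4 m, so 0.05° corresponds to 3567.77 m.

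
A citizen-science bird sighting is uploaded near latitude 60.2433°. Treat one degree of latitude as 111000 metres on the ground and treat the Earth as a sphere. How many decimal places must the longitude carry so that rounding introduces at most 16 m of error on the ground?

At 60.2433° one degree of longitude covers 111000 × cos 60.2433° ≈ 111000 × 0.4963 ≈ 55091.3 m.
Rounding to N decimal places gives at most 0.5 × 10⁻ᴺ degrees of error, i.e. 0.5 × 10⁻ᴺ × 55091.3 m.
Need 0.5 × 55091.3 × 10⁻ᴺ ≤ 16 → 10⁻ᴺ ≤ 5.809e-04, so N ≥ 3.24.
N = 3 would give 27.5 m (too coarse); N = 4 gives 2.75 m ≤ 16 m.

4 decimal places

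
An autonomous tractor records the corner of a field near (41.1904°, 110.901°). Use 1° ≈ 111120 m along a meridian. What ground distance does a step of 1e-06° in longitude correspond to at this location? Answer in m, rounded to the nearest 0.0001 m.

At 41.1904° a degree of longitude is 111120 × cos 41.1904° ≈ 83620.6 m, so 1e-06° corresponds to 0.0836206 m.

0.0836 m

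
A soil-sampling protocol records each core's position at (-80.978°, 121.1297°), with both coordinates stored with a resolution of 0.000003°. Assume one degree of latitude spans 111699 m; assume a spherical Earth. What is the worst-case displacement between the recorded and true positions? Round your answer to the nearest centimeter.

17 centimeters

With a 0.000003° grid the true value lies within half a step, ±0.000003°/2 = ±1.5e-06°, of the stored one.
N–S: 1.5e-06° × 111699 m/° = 0.167549 m.
E–W at 80.978°: 1.5e-06° × 111699 × cos 80.978° = 1.5e-06 × 111699 × 0.1568 ≈ 0.0262739 m.
The two errors are perpendicular, so the maximum displacement is √(0.167549² + 0.0262739²) ≈ 0.169596 m.
That is 0.169596 m = 16.96 cm.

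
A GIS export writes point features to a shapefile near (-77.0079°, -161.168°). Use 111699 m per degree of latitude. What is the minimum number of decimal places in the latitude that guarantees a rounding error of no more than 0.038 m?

7 decimal places

One degree of latitude covers 111699 m.
N decimal places → at most half a unit in the last place, 0.5 × 10⁻ᴺ° = 111699/2 × 10⁻ᴺ m.
Need 0.5 × 111699 × 10⁻ᴺ ≤ 0.038 → 10⁻ᴺ ≤ 6.804e-07, so N ≥ 6.17.
At 6 places the error can reach 0.0558 m, but 7 places keeps it to 0.00558 m.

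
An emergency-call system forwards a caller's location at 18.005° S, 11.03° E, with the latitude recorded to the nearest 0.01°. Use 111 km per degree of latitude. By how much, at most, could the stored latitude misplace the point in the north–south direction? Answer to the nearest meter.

555 meters

Rounding to 2 decimal places leaves the latitude within ±0.005° of the true value.
Along the meridian that is 0.005° × 111000 m/° = 555 m.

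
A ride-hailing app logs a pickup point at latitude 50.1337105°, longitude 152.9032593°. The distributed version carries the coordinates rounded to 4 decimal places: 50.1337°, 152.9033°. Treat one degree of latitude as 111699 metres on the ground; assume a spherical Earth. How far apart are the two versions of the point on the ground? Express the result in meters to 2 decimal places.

3.14 meters

Δlat = 50.1337105 − 50.1337 = +0.0000105°; Δlon = 152.9032593 − 152.9033 = -0.0000407°.
North–south shift: 0.0000105 × 111699 = 1.17284 m.
E–W at 50.1337°: -0.0000407° × 111699 × cos 50.1337° = -0.0000407 × 111699 × 0.6410 ≈ -2.91407 m.
Hypotenuse of the two orthogonal shifts: √(1.17284² + 2.91407²) = 3.14124 m.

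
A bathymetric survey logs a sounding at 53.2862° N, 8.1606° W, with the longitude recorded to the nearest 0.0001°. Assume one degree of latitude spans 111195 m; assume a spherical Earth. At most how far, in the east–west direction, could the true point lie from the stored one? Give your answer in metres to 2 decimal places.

3.32 metres

Rounding to 4 decimal places leaves the longitude within ±5e-05° of the true value.
One degree of longitude at 53.2862° is 111195 × cos 53.2862° ≈ 111195 × 0.5978 = 66474.4 m.
So at most 5e-05° × 66474.4 ≈ 3.32372 m east–west.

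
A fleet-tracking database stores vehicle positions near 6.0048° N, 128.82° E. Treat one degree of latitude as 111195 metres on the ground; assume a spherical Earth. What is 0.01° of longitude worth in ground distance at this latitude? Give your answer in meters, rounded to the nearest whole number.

1106 meters

At 6.0048° a degree of longitude is 111195 × cos 6.0048° ≈ 110585 m, so 0.01° corresponds to 1105.85 m.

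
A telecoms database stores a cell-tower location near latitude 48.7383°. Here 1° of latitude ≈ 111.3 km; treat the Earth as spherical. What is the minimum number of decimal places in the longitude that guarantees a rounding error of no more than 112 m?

3 decimal places

At 48.7383° one degree of longitude covers 111300 × cos 48.7383° ≈ 111300 × 0.6595 ≈ 73402.3 m.
N decimal places → at most half a unit in the last place, 0.5 × 10⁻ᴺ° = 73402.3/2 × 10⁻ᴺ m.
Need 0.5 × 73402.3 × 10⁻ᴺ ≤ 112 → 10⁻ᴺ ≤ 3.052e-03, so N ≥ 2.52.
At 2 places the error can reach 367 m, but 3 places keeps it to 36.7 m.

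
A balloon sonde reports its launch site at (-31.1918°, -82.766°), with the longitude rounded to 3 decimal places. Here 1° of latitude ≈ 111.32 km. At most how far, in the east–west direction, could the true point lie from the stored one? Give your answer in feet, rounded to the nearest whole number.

156 feet

Rounding to 3 decimal places leaves the longitude within ±0.0005° of the true value.
One degree of longitude at 31.1918° is 111320 × cos 31.1918° ≈ 111320 × 0.8554 = 95227.4 m.
East–west error: 0.0005° × 95227.4 m/° ≈ 47.6137 m.
Converting: 47.6137 m × 3.2808 ft/m ≈ 156.21 ft.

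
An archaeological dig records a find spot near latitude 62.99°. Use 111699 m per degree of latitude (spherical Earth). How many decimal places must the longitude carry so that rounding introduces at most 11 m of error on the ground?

4 decimal places

At 62.99° one degree of longitude covers 111699 × cos 62.99° ≈ 111699 × 0.4541 ≈ 50727.7 m.
With N decimal places the half-ulp bound is 0.5·10⁻ᴺ°, or 0.5·10⁻ᴺ × 50727.7 m on the ground.
Need 0.5 × 50727.7 × 10⁻ᴺ ≤ 11 → 10⁻ᴺ ≤ 4.337e-04, so N ≥ 3.36.
So 4 decimal places suffice (2.54 m); 3 would allow up to 25.4 m.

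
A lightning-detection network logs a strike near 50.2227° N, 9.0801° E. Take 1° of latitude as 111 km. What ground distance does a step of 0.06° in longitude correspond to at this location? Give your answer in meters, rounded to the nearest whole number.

4261 meters

At 50.2227° a degree of longitude is 111000 × cos 50.2227° ≈ 71018.4 m, so 0.06° corresponds to 4261.1 m.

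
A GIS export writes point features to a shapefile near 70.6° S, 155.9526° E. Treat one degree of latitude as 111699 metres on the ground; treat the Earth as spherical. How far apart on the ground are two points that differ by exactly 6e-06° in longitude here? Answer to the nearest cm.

22 cm

At 70.6° a degree of longitude is 111699 × cos 70.6° ≈ 37102.1 m, so 6e-06° corresponds to 0.222612 m.
That is 0.222612 m = 22.261 cm.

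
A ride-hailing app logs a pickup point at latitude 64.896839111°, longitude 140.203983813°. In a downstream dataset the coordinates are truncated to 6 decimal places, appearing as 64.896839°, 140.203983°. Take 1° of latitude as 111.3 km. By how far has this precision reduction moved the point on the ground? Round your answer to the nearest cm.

4 cm

Δlat = 64.896839111 − 64.896839 = +0.000000111°; Δlon = 140.203983813 − 140.203983 = +0.000000813°.
N–S: 0.000000111° × 111300 m/° = 0.0123543 m.
East–west at this latitude: 0.000000813° × 111300 × cos 64.8968° ≈ 0.000000813 × 47219 = 0.038389 m.
Hypotenuse of the two orthogonal shifts: √(0.0123543² + 0.038389²) = 0.040328 m.
That is 0.040328 m = 4.0328 cm.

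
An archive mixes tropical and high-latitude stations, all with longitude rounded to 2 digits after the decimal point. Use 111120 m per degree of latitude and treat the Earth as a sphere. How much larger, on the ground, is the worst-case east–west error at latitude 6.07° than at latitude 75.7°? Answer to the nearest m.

Rounding to 2 decimal places leaves the longitude within ±0.005° of the true value.
At 6.07°: 0.005° × 111120 × cos 6.07° = 0.005 × 111120 × 0.9944 ≈ 552.48 m.
Error at 75.7° = 0.005° × 111120 × cos 75.7° ≈ 555.6 × 0.2470 = 137.23 m.
Difference: 552.48 − 137.23 = 415.25 m.

415 m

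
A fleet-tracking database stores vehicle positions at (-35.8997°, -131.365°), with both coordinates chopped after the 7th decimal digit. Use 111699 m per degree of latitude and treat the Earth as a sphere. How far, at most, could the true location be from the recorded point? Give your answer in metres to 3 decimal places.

0.014 metres

Truncating at 7 decimal places can drop up to a full unit in the last place, so each coordinate may be off by as much as 1e-07°.
North–south component: 1e-07° × 111699 = 0.0111699 m.
Longitude error → 1e-07 × 111699 × cos 35.8997° = 1e-07 × 111699 × 0.8100 ≈ 0.00904812 m.
Worst case both components are at the extreme and orthogonal: √(0.0111699² + 0.00904812²) ≈ 0.0143748 m.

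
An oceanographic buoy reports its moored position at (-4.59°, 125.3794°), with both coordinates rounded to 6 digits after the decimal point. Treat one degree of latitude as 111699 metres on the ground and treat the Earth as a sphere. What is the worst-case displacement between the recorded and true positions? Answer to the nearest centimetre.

8 centimetres

Rounding to 6 decimal places leaves each coordinate within ±5e-07° of the true value.
Latitude error → 5e-07 × 111699 = 0.0558495 m along the meridian.
E–W at 4.59°: 5e-07° × 111699 × cos 4.59° = 5e-07 × 111699 × 0.9968 ≈ 0.0556704 m.
Worst case both components are at the extreme and orthogonal: √(0.0558495² + 0.0556704²) ≈ 0.0788566 m.
That is 0.0788566 m = 7.8857 cm.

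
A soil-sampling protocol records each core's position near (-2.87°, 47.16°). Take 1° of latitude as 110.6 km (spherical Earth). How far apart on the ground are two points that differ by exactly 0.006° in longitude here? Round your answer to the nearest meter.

663 meters

At 2.87° a degree of longitude is 110600 × cos 2.87° ≈ 110461 m, so 0.006° corresponds to 662.768 m.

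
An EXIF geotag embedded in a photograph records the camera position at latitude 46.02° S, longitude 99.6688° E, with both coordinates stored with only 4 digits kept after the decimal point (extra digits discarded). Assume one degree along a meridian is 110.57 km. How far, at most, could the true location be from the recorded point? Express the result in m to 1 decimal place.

Truncating at 4 decimal places can drop up to a full unit in the last place, so each coordinate may be off by as much as 0.0001°.
North–south component: 0.0001° × 110570 = 11.057 m.
Longitude error → 0.0001 × 110570 × cos 46.02° = 0.0001 × 110570 × 0.6944 ≈ 7.67806 m.
The two errors are perpendicular, so the maximum displacement is √(11.057² + 7.67806²) ≈ 13.4614 m.

13.5 m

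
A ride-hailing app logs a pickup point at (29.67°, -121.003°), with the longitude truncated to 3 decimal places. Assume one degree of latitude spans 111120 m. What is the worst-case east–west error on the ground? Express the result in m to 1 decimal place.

Truncating at 3 decimal places can drop up to a full unit in the last place, so the longitude may be off by as much as 0.001°.
At latitude 29.67° a degree of longitude spans 111120 m × cos 29.67° = 111120 × 0.8689 ≈ 96551.1 m.
East–west error: 0.001° × 96551.1 m/° ≈ 96.5511 m.

96.6 m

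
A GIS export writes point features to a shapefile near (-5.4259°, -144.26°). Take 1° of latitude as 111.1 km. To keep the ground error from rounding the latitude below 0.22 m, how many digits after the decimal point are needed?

One degree of latitude covers 111100 m.
N decimal places → at most half a unit in the last place, 0.5 × 10⁻ᴺ° = 111100/2 × 10⁻ᴺ m.
Need 0.5 × 111100 × 10⁻ᴺ ≤ 0.22 → 10⁻ᴺ ≤ 3.960e-06, so N ≥ 5.40.
So 6 decimal places suffice (0.0555 m); 5 would allow up to 0.555 m.

6 decimal places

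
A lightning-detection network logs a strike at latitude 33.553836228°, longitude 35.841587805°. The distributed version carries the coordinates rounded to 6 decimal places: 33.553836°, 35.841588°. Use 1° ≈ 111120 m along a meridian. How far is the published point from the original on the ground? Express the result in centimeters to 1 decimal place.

Δlat = 33.553836228 − 33.553836 = +0.000000228°; Δlon = 35.841587805 − 35.841588 = -0.000000195°.
North–south shift: 0.000000228 × 111120 = 0.0253354 m.
East–west at this latitude: -0.000000195° × 111120 × cos 33.5538° ≈ -0.000000195 × 92603.7 = -0.0180577 m.
Distance: √(0.0253354² + 0.0180577²) ≈ 0.0311121 m.
That is 0.0311121 m = 3.1112 cm.

3.1 centimeters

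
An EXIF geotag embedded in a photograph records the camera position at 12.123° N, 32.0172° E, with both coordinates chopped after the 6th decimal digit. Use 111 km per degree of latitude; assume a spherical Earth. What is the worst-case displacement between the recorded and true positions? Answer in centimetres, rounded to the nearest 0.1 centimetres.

Truncating at 6 decimal places can drop up to a full unit in the last place, so each coordinate may be off by as much as 1e-06°.
N–S: 1e-06° × 111000 m/° = 0.111 m.
Longitude error → 1e-06 × 111000 × cos 12.123° = 1e-06 × 111000 × 0.9777 ≈ 0.108525 m.
Combining orthogonally: (0.111² + 0.108525²)^½ ≈ 0.155237 m.
That is 0.155237 m = 15.524 cm.

15.5 centimetres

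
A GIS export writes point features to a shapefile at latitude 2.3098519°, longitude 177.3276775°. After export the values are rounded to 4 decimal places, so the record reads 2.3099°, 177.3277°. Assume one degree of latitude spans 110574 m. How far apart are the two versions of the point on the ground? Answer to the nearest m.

Δlat = 2.3098519 − 2.3099 = -0.0000481°; Δlon = 177.3276775 − 177.3277 = -0.0000225°.
N–S: -0.0000481° × 110574 m/° = -5.31861 m.
E–W at 2.3099°: -0.0000225° × 110574 × cos 2.3099° = -0.0000225 × 110574 × 0.9992 ≈ -2.48589 m.
Combined displacement = (5.31861² + 2.48589²)^½ ≈ 5.87088 m.

6 m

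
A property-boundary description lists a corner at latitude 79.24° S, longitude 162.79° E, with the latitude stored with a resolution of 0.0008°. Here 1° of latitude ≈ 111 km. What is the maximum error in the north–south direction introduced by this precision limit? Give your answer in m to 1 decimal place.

With a 0.0008° grid the true value lies within half a step, ±0.0008°/2 = ±0.0004°, of the stored one.
North–south distance: 0.0004° × 111000 m/° = 44.4 m.

44.4 m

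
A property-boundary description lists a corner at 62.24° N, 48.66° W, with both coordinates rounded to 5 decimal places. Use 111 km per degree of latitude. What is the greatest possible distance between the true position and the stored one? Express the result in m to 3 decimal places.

Rounding to 5 decimal places leaves each coordinate within ±5e-06° of the true value.
Latitude error → 5e-06 × 111000 = 0.555 m along the meridian.
East–west component at 62.24°: 5e-06° × 111000 × cos 62.24° ≈ 5e-06 × 51700.4 ≈ 0.258502 m.
The two errors are perpendicular, so the maximum displacement is √(0.555² + 0.258502²) ≈ 0.612248 m.

0.612 m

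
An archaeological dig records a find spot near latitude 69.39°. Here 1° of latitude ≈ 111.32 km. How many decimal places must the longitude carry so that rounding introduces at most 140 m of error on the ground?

3 decimal places

At 69.39° one degree of longitude covers 111320 × cos 69.39° ≈ 111320 × 0.3520 ≈ 39185.2 m.
N decimal places → at most half a unit in the last place, 0.5 × 10⁻ᴺ° = 39185.2/2 × 10⁻ᴺ m.
Setting 19592.6 × 10⁻ᴺ ≤ 140 gives 10ᴺ ≥ 139.9, i.e. N ≥ 2.15.
N = 2 would give 196 m (too coarse); N = 3 gives 19.6 m ≤ 140 m.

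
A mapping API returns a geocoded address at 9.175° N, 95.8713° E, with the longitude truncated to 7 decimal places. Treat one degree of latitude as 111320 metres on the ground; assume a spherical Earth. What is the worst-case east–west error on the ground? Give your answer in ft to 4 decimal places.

Truncating at 7 decimal places can drop up to a full unit in the last place, so the longitude may be off by as much as 1e-07°.
Parallels shrink by cos φ, so at 9.175° a degree of longitude is 111320 × 0.9872 ≈ 109896 m.
So at most 1e-07° × 109896 ≈ 0.0109896 m east–west.
Converting: 0.0109896 m × 3.2808 ft/m ≈ 0.036055 ft.

0.0361 ft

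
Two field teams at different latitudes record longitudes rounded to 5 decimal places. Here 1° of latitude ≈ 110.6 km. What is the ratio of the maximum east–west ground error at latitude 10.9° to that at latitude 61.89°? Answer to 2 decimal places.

2.08

Rounding to 5 decimal places leaves the longitude within ±5e-06° of the true value.
Error at 10.9° = 5e-06° × 110600 × cos 10.9° ≈ 0.553 × 0.9820 = 0.54302 m.
At 61.89°: 5e-06° × 110600 × cos 61.89° = 5e-06 × 110600 × 0.4712 ≈ 0.26055 m.
The ratio reduces to cos 10.9° / cos 61.89° = 0.9820/0.4712 ≈ 2.0841.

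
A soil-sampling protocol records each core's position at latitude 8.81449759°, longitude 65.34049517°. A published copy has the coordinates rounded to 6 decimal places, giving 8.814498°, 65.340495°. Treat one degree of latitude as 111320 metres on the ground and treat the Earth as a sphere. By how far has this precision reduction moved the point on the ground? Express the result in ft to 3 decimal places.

Δlat = 8.81449759 − 8.814498 = -0.00000041°; Δlon = 65.34049517 − 65.340495 = +0.00000017°.
North–south shift: -0.00000041 × 111320 = -0.0456412 m.
E–W at 8.8145°: 0.00000017° × 111320 × cos 8.8145° = 0.00000017 × 111320 × 0.9882 ≈ 0.0187009 m.
Combined displacement = (0.0456412² + 0.0187009²)^½ ≈ 0.0493239 m.
In feet: 0.0493239 m ÷ 0.3048 ≈ 0.16182 ft.

0.162 ft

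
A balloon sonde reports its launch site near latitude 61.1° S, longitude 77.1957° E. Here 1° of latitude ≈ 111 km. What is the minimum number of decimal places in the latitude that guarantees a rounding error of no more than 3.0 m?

5 decimal places

One degree of latitude covers 111000 m.
With N decimal places the half-ulp bound is 0.5·10⁻ᴺ°, or 0.5·10⁻ᴺ × 111000 m on the ground.
Need 0.5 × 111000 × 10⁻ᴺ ≤ 3.0 → 10⁻ᴺ ≤ 5.405e-05, so N ≥ 4.27.
So 5 decimal places suffice (0.555 m); 4 would allow up to 5.55 m.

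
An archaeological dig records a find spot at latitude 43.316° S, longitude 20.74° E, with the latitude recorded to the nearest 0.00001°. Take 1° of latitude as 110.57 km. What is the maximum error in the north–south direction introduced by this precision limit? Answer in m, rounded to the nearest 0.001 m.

0.553 m

Rounding to 5 decimal places leaves the latitude within ±5e-06° of the true value.
So the N–S error is at most 5e-06 × 110570 = 0.55285 m.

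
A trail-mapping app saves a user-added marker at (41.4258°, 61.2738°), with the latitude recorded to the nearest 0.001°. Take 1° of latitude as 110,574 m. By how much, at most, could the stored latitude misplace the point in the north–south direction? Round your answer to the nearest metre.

55 metres

Rounding to 3 decimal places leaves the latitude within ±0.0005° of the true value.
Along the meridian that is 0.0005° × 110574 m/° = 55.287 m.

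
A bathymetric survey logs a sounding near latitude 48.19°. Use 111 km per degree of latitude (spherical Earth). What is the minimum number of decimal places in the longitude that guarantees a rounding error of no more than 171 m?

3 decimal places

At 48.19° one degree of longitude covers 111000 × cos 48.19° ≈ 111000 × 0.6667 ≈ 73999.5 m.
With N decimal places the half-ulp bound is 0.5·10⁻ᴺ°, or 0.5·10⁻ᴺ × 73999.5 m on the ground.
Setting 36999.8 × 10⁻ᴺ ≤ 171 gives 10ᴺ ≥ 216.4, i.e. N ≥ 2.34.
So 3 decimal places suffice (37 m); 2 would allow up to 370 m.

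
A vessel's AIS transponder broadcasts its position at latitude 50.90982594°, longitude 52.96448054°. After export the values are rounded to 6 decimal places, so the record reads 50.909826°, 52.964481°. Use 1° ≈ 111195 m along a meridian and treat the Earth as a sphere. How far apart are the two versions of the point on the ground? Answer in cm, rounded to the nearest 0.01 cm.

3.29 cm

The latitude changed by -0.00000006° and the longitude by -0.00000046°.
North–south shift: -0.00000006 × 111195 = -0.0066717 m.
E–W at 50.9098°: -0.00000046° × 111195 × cos 50.9098° = -0.00000046 × 111195 × 0.6305 ≈ -0.0322521 m.
Combined displacement = (0.0066717² + 0.0322521²)^½ ≈ 0.0329349 m.
That is 0.0329349 m = 3.2935 cm.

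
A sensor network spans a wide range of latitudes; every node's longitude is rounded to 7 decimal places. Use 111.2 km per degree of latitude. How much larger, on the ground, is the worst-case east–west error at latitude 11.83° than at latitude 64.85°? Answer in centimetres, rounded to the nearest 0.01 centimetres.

Rounding to 7 decimal places leaves the longitude within ±5e-08° of the true value.
Error at 11.83° = 5e-08° × 111200 × cos 11.83° ≈ 0.00556 × 0.9788 = 0.0054419 m.
Error at 64.85° = 5e-08° × 111200 × cos 64.85° ≈ 0.00556 × 0.4250 = 0.0023629 m.
Difference: 0.0054419 − 0.0023629 = 0.003079 m.
That is 0.00307896 m = 0.3079 cm.

0.31 centimetres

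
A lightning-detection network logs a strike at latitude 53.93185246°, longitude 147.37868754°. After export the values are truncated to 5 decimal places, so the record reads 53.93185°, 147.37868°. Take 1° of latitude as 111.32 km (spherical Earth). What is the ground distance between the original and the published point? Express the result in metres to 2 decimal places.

The latitude changed by +0.00000246° and the longitude by +0.00000754°.
N–S: 0.00000246° × 111320 m/° = 0.273847 m.
East–west at this latitude: 0.00000754° × 111320 × cos 53.9318° ≈ 0.00000754 × 65539.3 = 0.494167 m.
Distance: √(0.273847² + 0.494167²) ≈ 0.564972 m.

0.56 metres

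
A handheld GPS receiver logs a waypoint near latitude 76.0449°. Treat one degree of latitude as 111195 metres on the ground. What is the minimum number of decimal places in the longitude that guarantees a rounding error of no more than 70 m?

3 decimal places

At 76.0449° one degree of longitude covers 111195 × cos 76.0449° ≈ 111195 × 0.2412 ≈ 26815.9 m.
With N decimal places the half-ulp bound is 0.5·10⁻ᴺ°, or 0.5·10⁻ᴺ × 26815.9 m on the ground.
Need 0.5 × 26815.9 × 10⁻ᴺ ≤ 70 → 10⁻ᴺ ≤ 5.221e-03, so N ≥ 2.28.
N = 2 would give 134 m (too coarse); N = 3 gives 13.4 m ≤ 70 m.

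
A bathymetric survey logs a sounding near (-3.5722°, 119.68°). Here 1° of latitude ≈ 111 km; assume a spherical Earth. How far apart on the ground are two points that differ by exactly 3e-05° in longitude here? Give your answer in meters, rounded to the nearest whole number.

3 meters

One degree of longitude here spans 111000 × cos 3.5722° = 111000 × 0.9981 ≈ 110784 m; 3e-05° of that is 3.32353 m.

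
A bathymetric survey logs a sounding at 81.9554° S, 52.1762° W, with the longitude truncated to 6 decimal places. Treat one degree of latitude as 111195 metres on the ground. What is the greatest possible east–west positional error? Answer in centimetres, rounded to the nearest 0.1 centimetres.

Truncating at 6 decimal places can drop up to a full unit in the last place, so the longitude may be off by as much as 1e-06°.
One degree of longitude at 81.9554° is 111195 × cos 81.9554° ≈ 111195 × 0.1399 = 15561.1 m.
Maximum E–W displacement: 1e-06 × 15561.1 = 0.0155611 m.
That is 0.0155611 m = 1.5561 cm.

1.6 centimetres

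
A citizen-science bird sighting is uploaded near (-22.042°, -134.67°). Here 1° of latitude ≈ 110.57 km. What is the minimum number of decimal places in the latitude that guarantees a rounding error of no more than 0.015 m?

7

One degree of latitude covers 110570 m.
N decimal places → at most half a unit in the last place, 0.5 × 10⁻ᴺ° = 110570/2 × 10⁻ᴺ m.
Setting 55285 × 10⁻ᴺ ≤ 0.015 gives 10ᴺ ≥ 3.686e+06, i.e. N ≥ 6.57.
So 7 decimal places suffice (0.00553 m); 6 would allow up to 0.0553 m.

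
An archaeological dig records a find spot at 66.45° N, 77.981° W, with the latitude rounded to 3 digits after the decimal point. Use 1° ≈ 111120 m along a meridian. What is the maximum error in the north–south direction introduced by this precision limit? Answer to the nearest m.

Rounding to 3 decimal places leaves the latitude within ±0.0005° of the true value.
Along the meridian that is 0.0005° × 111120 m/° = 55.56 m.

56 m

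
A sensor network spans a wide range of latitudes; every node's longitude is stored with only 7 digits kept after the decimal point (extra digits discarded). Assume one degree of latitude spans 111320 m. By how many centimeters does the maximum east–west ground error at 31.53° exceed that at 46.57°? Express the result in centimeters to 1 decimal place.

Truncating at 7 decimal places can drop up to a full unit in the last place, so the longitude may be off by as much as 1e-07°.
Error at 31.53° = 1e-07° × 111320 × cos 31.53° ≈ 0.011132 × 0.8524 = 0.0094885 m.
Error at 46.57° = 1e-07° × 111320 × cos 46.57° ≈ 0.011132 × 0.6875 = 0.0076529 m.
So the lower-latitude error exceeds the higher by 0.0094885 − 0.0076529 = 0.0018357 m.
That is 0.00183565 m = 0.18357 cm.

0.2 centimeters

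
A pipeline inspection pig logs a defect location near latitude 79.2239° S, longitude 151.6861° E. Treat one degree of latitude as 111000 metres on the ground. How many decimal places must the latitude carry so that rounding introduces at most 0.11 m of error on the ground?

6

One degree of latitude covers 111000 m.
Rounding to N decimal places gives at most 0.5 × 10⁻ᴺ degrees of error, i.e. 0.5 × 10⁻ᴺ × 111000 m.
Setting 55500 × 10⁻ᴺ ≤ 0.11 gives 10ᴺ ≥ 5.045e+05, i.e. N ≥ 5.70.
At 5 places the error can reach 0.555 m, but 6 places keeps it to 0.0555 m.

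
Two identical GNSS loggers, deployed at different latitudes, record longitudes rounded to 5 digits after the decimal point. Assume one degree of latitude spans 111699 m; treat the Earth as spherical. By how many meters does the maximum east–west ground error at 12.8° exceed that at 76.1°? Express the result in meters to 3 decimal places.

Rounding to 5 decimal places leaves the longitude within ±5e-06° of the true value.
Error at 12.8° = 5e-06° × 111699 × cos 12.8° ≈ 0.5585 × 0.9751 = 0.54462 m.
At 76.1°: 5e-06° × 111699 × cos 76.1° = 5e-06 × 111699 × 0.2402 ≈ 0.13417 m.
So the lower-latitude error exceeds the higher by 0.54462 − 0.13417 = 0.41045 m.

0.410 meters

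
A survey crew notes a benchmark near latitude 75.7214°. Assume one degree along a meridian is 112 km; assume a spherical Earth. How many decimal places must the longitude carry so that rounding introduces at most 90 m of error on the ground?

3 decimal places

At 75.7214° one degree of longitude covers 112000 × cos 75.7214° ≈ 112000 × 0.2466 ≈ 27623.4 m.
With N decimal places the half-ulp bound is 0.5·10⁻ᴺ°, or 0.5·10⁻ᴺ × 27623.4 m on the ground.
Need 0.5 × 27623.4 × 10⁻ᴺ ≤ 90 → 10⁻ᴺ ≤ 6.516e-03, so N ≥ 2.19.
At 2 places the error can reach 138 m, but 3 places keeps it to 13.8 m.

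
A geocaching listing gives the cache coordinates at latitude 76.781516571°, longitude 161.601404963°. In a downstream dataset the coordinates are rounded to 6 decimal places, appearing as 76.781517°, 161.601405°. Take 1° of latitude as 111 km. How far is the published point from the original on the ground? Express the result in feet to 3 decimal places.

Δlat = 76.781516571 − 76.781517 = -0.000000429°; Δlon = 161.601404963 − 161.601405 = -0.000000037°.
North–south shift: -0.000000429 × 111000 = -0.047619 m.
East–west at this latitude: -0.000000037° × 111000 × cos 76.7815° ≈ -0.000000037 × 25381.8 = -0.000939127 m.
Hypotenuse of the two orthogonal shifts: √(0.047619² + 0.000939127²) = 0.0476283 m.
Converting: 0.0476283 m × 3.2808 ft/m ≈ 0.15626 ft.

0.156 feet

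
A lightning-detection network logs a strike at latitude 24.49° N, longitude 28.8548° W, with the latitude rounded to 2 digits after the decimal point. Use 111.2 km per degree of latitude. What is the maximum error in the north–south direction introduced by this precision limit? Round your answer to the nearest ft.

Rounding to 2 decimal places leaves the latitude within ±0.005° of the true value.
North–south distance: 0.005° × 111200 m/° = 556 m.
In feet: 556 m ÷ 0.3048 ≈ 1824.1 ft.

1824 ft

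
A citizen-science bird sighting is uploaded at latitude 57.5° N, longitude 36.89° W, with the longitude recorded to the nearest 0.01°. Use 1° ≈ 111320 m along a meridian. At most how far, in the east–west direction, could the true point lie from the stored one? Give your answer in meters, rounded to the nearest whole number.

Rounding to 2 decimal places leaves the longitude within ±0.005° of the true value.
At latitude 57.5° a degree of longitude spans 111320 m × cos 57.5° = 111320 × 0.5373 ≈ 59812.2 m.
Maximum E–W displacement: 0.005 × 59812.2 = 299.061 m.

299 meters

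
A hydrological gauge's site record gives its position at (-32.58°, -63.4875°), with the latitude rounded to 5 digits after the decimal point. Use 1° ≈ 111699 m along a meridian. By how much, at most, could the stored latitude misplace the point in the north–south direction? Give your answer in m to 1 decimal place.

Rounding to 5 decimal places leaves the latitude within ±5e-06° of the true value.
North–south distance: 5e-06° × 111699 m/° = 0.558495 m.

0.6 m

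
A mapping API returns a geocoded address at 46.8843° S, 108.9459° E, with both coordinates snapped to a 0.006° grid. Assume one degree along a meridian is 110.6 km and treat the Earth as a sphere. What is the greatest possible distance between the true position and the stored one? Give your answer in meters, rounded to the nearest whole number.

With a 0.006° grid the true value lies within half a step, ±0.006°/2 = ±0.003°, of the stored one.
North–south component: 0.003° × 110600 = 331.8 m.
Longitude error → 0.003 × 110600 × cos 46.8843° = 0.003 × 110600 × 0.6835 ≈ 226.777 m.
Combining orthogonally: (331.8² + 226.777²)^½ ≈ 401.894 m.

402 meters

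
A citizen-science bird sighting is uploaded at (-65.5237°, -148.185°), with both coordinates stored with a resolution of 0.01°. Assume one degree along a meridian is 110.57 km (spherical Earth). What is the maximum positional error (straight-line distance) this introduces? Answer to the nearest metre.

With a 0.01° grid the true value lies within half a step, ±0.01°/2 = ±0.005°, of the stored one.
North–south component: 0.005° × 110570 = 552.85 m.
East–west component at 65.5237°: 0.005° × 110570 × cos 65.5237° ≈ 0.005 × 45811 ≈ 229.055 m.
Worst case both components are at the extreme and orthogonal: √(552.85² + 229.055²) ≈ 598.422 m.

598 metres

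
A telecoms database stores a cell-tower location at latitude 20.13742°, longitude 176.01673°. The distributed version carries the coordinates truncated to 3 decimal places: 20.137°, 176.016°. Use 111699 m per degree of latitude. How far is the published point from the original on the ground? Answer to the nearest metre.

90 metres

The latitude changed by +0.00042° and the longitude by +0.00073°.
North–south shift: 0.00042 × 111699 = 46.9136 m.
East–west at this latitude: 0.00073° × 111699 × cos 20.137° ≈ 0.00073 × 104871 = 76.5559 m.
Hypotenuse of the two orthogonal shifts: √(46.9136² + 76.5559²) = 89.7869 m.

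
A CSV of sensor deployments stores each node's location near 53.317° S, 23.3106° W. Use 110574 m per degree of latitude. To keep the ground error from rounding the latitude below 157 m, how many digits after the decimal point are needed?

3 decimal places

One degree of latitude covers 110574 m.
Rounding to N decimal places gives at most 0.5 × 10⁻ᴺ degrees of error, i.e. 0.5 × 10⁻ᴺ × 110574 m.
Setting 55287 × 10⁻ᴺ ≤ 157 gives 10ᴺ ≥ 352.1, i.e. N ≥ 2.55.
N = 2 would give 553 m (too coarse); N = 3 gives 55.3 m ≤ 157 m.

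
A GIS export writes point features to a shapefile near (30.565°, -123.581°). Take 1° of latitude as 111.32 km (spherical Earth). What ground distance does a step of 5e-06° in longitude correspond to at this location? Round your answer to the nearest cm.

One degree of longitude here spans 111320 × cos 30.565° = 111320 × 0.8611 ≈ 95852.4 m; 5e-06° of that is 0.479262 m.
That is 0.479262 m = 47.926 cm.

48 cm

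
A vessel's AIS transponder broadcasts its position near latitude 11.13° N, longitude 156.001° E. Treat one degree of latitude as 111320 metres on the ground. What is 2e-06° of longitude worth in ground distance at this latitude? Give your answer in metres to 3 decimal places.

0.218 metres

At 11.13° a degree of longitude is 111320 × cos 11.13° ≈ 109226 m, so 2e-06° corresponds to 0.218453 m.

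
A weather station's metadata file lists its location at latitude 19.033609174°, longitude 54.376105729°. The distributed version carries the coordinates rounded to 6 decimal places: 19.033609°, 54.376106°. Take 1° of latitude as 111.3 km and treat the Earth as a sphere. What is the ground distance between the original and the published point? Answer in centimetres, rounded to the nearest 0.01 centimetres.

Δlat = 19.033609174 − 19.033609 = +0.000000174°; Δlon = 54.376105729 − 54.376106 = -0.000000271°.
N–S: 0.000000174° × 111300 m/° = 0.0193662 m.
East–west at this latitude: -0.000000271° × 111300 × cos 19.0336° ≈ -0.000000271 × 105215 = -0.0285132 m.
Hypotenuse of the two orthogonal shifts: √(0.0193662² + 0.0285132²) = 0.0344682 m.
That is 0.0344682 m = 3.4468 cm.

3.45 centimetres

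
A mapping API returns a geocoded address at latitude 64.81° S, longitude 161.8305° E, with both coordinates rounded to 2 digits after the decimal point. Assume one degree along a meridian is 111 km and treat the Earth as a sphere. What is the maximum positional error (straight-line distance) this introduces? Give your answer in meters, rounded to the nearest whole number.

Rounding to 2 decimal places leaves each coordinate within ±0.005° of the true value.
N–S: 0.005° × 111000 m/° = 555 m.
Longitude error → 0.005 × 111000 × cos 64.81° = 0.005 × 111000 × 0.4256 ≈ 236.22 m.
The two errors are perpendicular, so the maximum displacement is √(555² + 236.22²) ≈ 603.179 m.

603 meters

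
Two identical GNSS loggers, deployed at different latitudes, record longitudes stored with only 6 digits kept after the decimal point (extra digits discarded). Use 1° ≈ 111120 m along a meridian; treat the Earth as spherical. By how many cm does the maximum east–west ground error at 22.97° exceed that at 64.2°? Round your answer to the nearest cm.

Truncating at 6 decimal places can drop up to a full unit in the last place, so the longitude may be off by as much as 1e-06°.
At 22.97°: 1e-06° × 111120 × cos 22.97° = 1e-06 × 111120 × 0.9207 ≈ 0.10231 m.
Error at 64.2° = 1e-06° × 111120 × cos 64.2° ≈ 0.11112 × 0.4352 = 0.048363 m.
So the lower-latitude error exceeds the higher by 0.10231 − 0.048363 = 0.053946 m.
That is 0.0539463 m = 5.3946 cm.

5 cm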